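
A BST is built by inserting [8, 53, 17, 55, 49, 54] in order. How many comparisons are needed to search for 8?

Search path for 8: 8
Found: True
Comparisons: 1


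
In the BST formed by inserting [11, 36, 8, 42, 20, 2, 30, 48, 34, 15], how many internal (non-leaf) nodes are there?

Tree built from: [11, 36, 8, 42, 20, 2, 30, 48, 34, 15]
Tree (level-order array): [11, 8, 36, 2, None, 20, 42, None, None, 15, 30, None, 48, None, None, None, 34]
Rule: An internal node has at least one child.
Per-node child counts:
  node 11: 2 child(ren)
  node 8: 1 child(ren)
  node 2: 0 child(ren)
  node 36: 2 child(ren)
  node 20: 2 child(ren)
  node 15: 0 child(ren)
  node 30: 1 child(ren)
  node 34: 0 child(ren)
  node 42: 1 child(ren)
  node 48: 0 child(ren)
Matching nodes: [11, 8, 36, 20, 30, 42]
Count of internal (non-leaf) nodes: 6


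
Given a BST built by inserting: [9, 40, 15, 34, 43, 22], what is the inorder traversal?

Tree insertion order: [9, 40, 15, 34, 43, 22]
Tree (level-order array): [9, None, 40, 15, 43, None, 34, None, None, 22]
Inorder traversal: [9, 15, 22, 34, 40, 43]


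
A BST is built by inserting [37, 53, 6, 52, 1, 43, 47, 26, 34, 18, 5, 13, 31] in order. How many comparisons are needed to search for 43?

Search path for 43: 37 -> 53 -> 52 -> 43
Found: True
Comparisons: 4


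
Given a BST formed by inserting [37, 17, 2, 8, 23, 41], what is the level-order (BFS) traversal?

Tree insertion order: [37, 17, 2, 8, 23, 41]
Tree (level-order array): [37, 17, 41, 2, 23, None, None, None, 8]
BFS from the root, enqueuing left then right child of each popped node:
  queue [37] -> pop 37, enqueue [17, 41], visited so far: [37]
  queue [17, 41] -> pop 17, enqueue [2, 23], visited so far: [37, 17]
  queue [41, 2, 23] -> pop 41, enqueue [none], visited so far: [37, 17, 41]
  queue [2, 23] -> pop 2, enqueue [8], visited so far: [37, 17, 41, 2]
  queue [23, 8] -> pop 23, enqueue [none], visited so far: [37, 17, 41, 2, 23]
  queue [8] -> pop 8, enqueue [none], visited so far: [37, 17, 41, 2, 23, 8]
Result: [37, 17, 41, 2, 23, 8]


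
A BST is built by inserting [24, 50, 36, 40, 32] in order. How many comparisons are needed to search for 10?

Search path for 10: 24
Found: False
Comparisons: 1


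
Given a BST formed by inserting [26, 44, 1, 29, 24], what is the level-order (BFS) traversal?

Tree insertion order: [26, 44, 1, 29, 24]
Tree (level-order array): [26, 1, 44, None, 24, 29]
BFS from the root, enqueuing left then right child of each popped node:
  queue [26] -> pop 26, enqueue [1, 44], visited so far: [26]
  queue [1, 44] -> pop 1, enqueue [24], visited so far: [26, 1]
  queue [44, 24] -> pop 44, enqueue [29], visited so far: [26, 1, 44]
  queue [24, 29] -> pop 24, enqueue [none], visited so far: [26, 1, 44, 24]
  queue [29] -> pop 29, enqueue [none], visited so far: [26, 1, 44, 24, 29]
Result: [26, 1, 44, 24, 29]


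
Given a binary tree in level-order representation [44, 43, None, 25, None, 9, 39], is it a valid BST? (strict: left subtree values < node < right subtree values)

Level-order array: [44, 43, None, 25, None, 9, 39]
Validate using subtree bounds (lo, hi): at each node, require lo < value < hi,
then recurse left with hi=value and right with lo=value.
Preorder trace (stopping at first violation):
  at node 44 with bounds (-inf, +inf): OK
  at node 43 with bounds (-inf, 44): OK
  at node 25 with bounds (-inf, 43): OK
  at node 9 with bounds (-inf, 25): OK
  at node 39 with bounds (25, 43): OK
No violation found at any node.
Result: Valid BST


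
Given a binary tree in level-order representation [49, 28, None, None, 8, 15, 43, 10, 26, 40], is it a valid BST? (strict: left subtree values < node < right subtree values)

Level-order array: [49, 28, None, None, 8, 15, 43, 10, 26, 40]
Validate using subtree bounds (lo, hi): at each node, require lo < value < hi,
then recurse left with hi=value and right with lo=value.
Preorder trace (stopping at first violation):
  at node 49 with bounds (-inf, +inf): OK
  at node 28 with bounds (-inf, 49): OK
  at node 8 with bounds (28, 49): VIOLATION
Node 8 violates its bound: not (28 < 8 < 49).
Result: Not a valid BST


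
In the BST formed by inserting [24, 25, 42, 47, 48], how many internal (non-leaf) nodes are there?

Tree built from: [24, 25, 42, 47, 48]
Tree (level-order array): [24, None, 25, None, 42, None, 47, None, 48]
Rule: An internal node has at least one child.
Per-node child counts:
  node 24: 1 child(ren)
  node 25: 1 child(ren)
  node 42: 1 child(ren)
  node 47: 1 child(ren)
  node 48: 0 child(ren)
Matching nodes: [24, 25, 42, 47]
Count of internal (non-leaf) nodes: 4


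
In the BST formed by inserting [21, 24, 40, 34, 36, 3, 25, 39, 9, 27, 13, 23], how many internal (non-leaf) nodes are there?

Tree built from: [21, 24, 40, 34, 36, 3, 25, 39, 9, 27, 13, 23]
Tree (level-order array): [21, 3, 24, None, 9, 23, 40, None, 13, None, None, 34, None, None, None, 25, 36, None, 27, None, 39]
Rule: An internal node has at least one child.
Per-node child counts:
  node 21: 2 child(ren)
  node 3: 1 child(ren)
  node 9: 1 child(ren)
  node 13: 0 child(ren)
  node 24: 2 child(ren)
  node 23: 0 child(ren)
  node 40: 1 child(ren)
  node 34: 2 child(ren)
  node 25: 1 child(ren)
  node 27: 0 child(ren)
  node 36: 1 child(ren)
  node 39: 0 child(ren)
Matching nodes: [21, 3, 9, 24, 40, 34, 25, 36]
Count of internal (non-leaf) nodes: 8


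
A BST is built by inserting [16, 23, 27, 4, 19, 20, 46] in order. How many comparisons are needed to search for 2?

Search path for 2: 16 -> 4
Found: False
Comparisons: 2


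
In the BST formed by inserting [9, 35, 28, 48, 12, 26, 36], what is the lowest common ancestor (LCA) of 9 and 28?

Tree insertion order: [9, 35, 28, 48, 12, 26, 36]
Tree (level-order array): [9, None, 35, 28, 48, 12, None, 36, None, None, 26]
In a BST, the LCA of p=9, q=28 is the first node v on the
root-to-leaf path with p <= v <= q (go left if both < v, right if both > v).
Walk from root:
  at 9: 9 <= 9 <= 28, this is the LCA
LCA = 9


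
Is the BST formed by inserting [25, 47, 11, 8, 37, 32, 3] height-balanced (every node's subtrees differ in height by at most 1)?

Tree (level-order array): [25, 11, 47, 8, None, 37, None, 3, None, 32]
Definition: a tree is height-balanced if, at every node, |h(left) - h(right)| <= 1 (empty subtree has height -1).
Bottom-up per-node check:
  node 3: h_left=-1, h_right=-1, diff=0 [OK], height=0
  node 8: h_left=0, h_right=-1, diff=1 [OK], height=1
  node 11: h_left=1, h_right=-1, diff=2 [FAIL (|1--1|=2 > 1)], height=2
  node 32: h_left=-1, h_right=-1, diff=0 [OK], height=0
  node 37: h_left=0, h_right=-1, diff=1 [OK], height=1
  node 47: h_left=1, h_right=-1, diff=2 [FAIL (|1--1|=2 > 1)], height=2
  node 25: h_left=2, h_right=2, diff=0 [OK], height=3
Node 11 violates the condition: |1 - -1| = 2 > 1.
Result: Not balanced


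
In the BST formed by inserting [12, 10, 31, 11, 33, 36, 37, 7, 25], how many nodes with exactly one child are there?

Tree built from: [12, 10, 31, 11, 33, 36, 37, 7, 25]
Tree (level-order array): [12, 10, 31, 7, 11, 25, 33, None, None, None, None, None, None, None, 36, None, 37]
Rule: These are nodes with exactly 1 non-null child.
Per-node child counts:
  node 12: 2 child(ren)
  node 10: 2 child(ren)
  node 7: 0 child(ren)
  node 11: 0 child(ren)
  node 31: 2 child(ren)
  node 25: 0 child(ren)
  node 33: 1 child(ren)
  node 36: 1 child(ren)
  node 37: 0 child(ren)
Matching nodes: [33, 36]
Count of nodes with exactly one child: 2


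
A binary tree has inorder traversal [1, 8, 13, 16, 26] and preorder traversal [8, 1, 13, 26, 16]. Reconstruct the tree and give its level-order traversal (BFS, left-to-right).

Inorder:  [1, 8, 13, 16, 26]
Preorder: [8, 1, 13, 26, 16]
Algorithm: preorder visits root first, so consume preorder in order;
for each root, split the current inorder slice at that value into
left-subtree inorder and right-subtree inorder, then recurse.
Recursive splits:
  root=8; inorder splits into left=[1], right=[13, 16, 26]
  root=1; inorder splits into left=[], right=[]
  root=13; inorder splits into left=[], right=[16, 26]
  root=26; inorder splits into left=[16], right=[]
  root=16; inorder splits into left=[], right=[]
Reconstructed level-order: [8, 1, 13, 26, 16]


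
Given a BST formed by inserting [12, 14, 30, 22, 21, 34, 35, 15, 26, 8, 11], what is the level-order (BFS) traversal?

Tree insertion order: [12, 14, 30, 22, 21, 34, 35, 15, 26, 8, 11]
Tree (level-order array): [12, 8, 14, None, 11, None, 30, None, None, 22, 34, 21, 26, None, 35, 15]
BFS from the root, enqueuing left then right child of each popped node:
  queue [12] -> pop 12, enqueue [8, 14], visited so far: [12]
  queue [8, 14] -> pop 8, enqueue [11], visited so far: [12, 8]
  queue [14, 11] -> pop 14, enqueue [30], visited so far: [12, 8, 14]
  queue [11, 30] -> pop 11, enqueue [none], visited so far: [12, 8, 14, 11]
  queue [30] -> pop 30, enqueue [22, 34], visited so far: [12, 8, 14, 11, 30]
  queue [22, 34] -> pop 22, enqueue [21, 26], visited so far: [12, 8, 14, 11, 30, 22]
  queue [34, 21, 26] -> pop 34, enqueue [35], visited so far: [12, 8, 14, 11, 30, 22, 34]
  queue [21, 26, 35] -> pop 21, enqueue [15], visited so far: [12, 8, 14, 11, 30, 22, 34, 21]
  queue [26, 35, 15] -> pop 26, enqueue [none], visited so far: [12, 8, 14, 11, 30, 22, 34, 21, 26]
  queue [35, 15] -> pop 35, enqueue [none], visited so far: [12, 8, 14, 11, 30, 22, 34, 21, 26, 35]
  queue [15] -> pop 15, enqueue [none], visited so far: [12, 8, 14, 11, 30, 22, 34, 21, 26, 35, 15]
Result: [12, 8, 14, 11, 30, 22, 34, 21, 26, 35, 15]


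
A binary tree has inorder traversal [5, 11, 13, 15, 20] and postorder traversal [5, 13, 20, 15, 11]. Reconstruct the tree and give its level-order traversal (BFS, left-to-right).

Inorder:   [5, 11, 13, 15, 20]
Postorder: [5, 13, 20, 15, 11]
Algorithm: postorder visits root last, so walk postorder right-to-left;
each value is the root of the current inorder slice — split it at that
value, recurse on the right subtree first, then the left.
Recursive splits:
  root=11; inorder splits into left=[5], right=[13, 15, 20]
  root=15; inorder splits into left=[13], right=[20]
  root=20; inorder splits into left=[], right=[]
  root=13; inorder splits into left=[], right=[]
  root=5; inorder splits into left=[], right=[]
Reconstructed level-order: [11, 5, 15, 13, 20]


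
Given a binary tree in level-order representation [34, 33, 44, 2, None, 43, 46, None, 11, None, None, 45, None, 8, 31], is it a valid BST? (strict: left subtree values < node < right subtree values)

Level-order array: [34, 33, 44, 2, None, 43, 46, None, 11, None, None, 45, None, 8, 31]
Validate using subtree bounds (lo, hi): at each node, require lo < value < hi,
then recurse left with hi=value and right with lo=value.
Preorder trace (stopping at first violation):
  at node 34 with bounds (-inf, +inf): OK
  at node 33 with bounds (-inf, 34): OK
  at node 2 with bounds (-inf, 33): OK
  at node 11 with bounds (2, 33): OK
  at node 8 with bounds (2, 11): OK
  at node 31 with bounds (11, 33): OK
  at node 44 with bounds (34, +inf): OK
  at node 43 with bounds (34, 44): OK
  at node 46 with bounds (44, +inf): OK
  at node 45 with bounds (44, 46): OK
No violation found at any node.
Result: Valid BST


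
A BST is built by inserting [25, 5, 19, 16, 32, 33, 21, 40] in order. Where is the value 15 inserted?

Starting tree (level order): [25, 5, 32, None, 19, None, 33, 16, 21, None, 40]
Insertion path: 25 -> 5 -> 19 -> 16
Result: insert 15 as left child of 16
Final tree (level order): [25, 5, 32, None, 19, None, 33, 16, 21, None, 40, 15]


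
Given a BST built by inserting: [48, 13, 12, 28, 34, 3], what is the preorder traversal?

Tree insertion order: [48, 13, 12, 28, 34, 3]
Tree (level-order array): [48, 13, None, 12, 28, 3, None, None, 34]
Preorder traversal: [48, 13, 12, 3, 28, 34]


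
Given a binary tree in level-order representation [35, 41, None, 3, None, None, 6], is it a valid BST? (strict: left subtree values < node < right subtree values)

Level-order array: [35, 41, None, 3, None, None, 6]
Validate using subtree bounds (lo, hi): at each node, require lo < value < hi,
then recurse left with hi=value and right with lo=value.
Preorder trace (stopping at first violation):
  at node 35 with bounds (-inf, +inf): OK
  at node 41 with bounds (-inf, 35): VIOLATION
Node 41 violates its bound: not (-inf < 41 < 35).
Result: Not a valid BST


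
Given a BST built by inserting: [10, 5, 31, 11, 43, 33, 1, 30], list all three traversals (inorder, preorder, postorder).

Tree insertion order: [10, 5, 31, 11, 43, 33, 1, 30]
Tree (level-order array): [10, 5, 31, 1, None, 11, 43, None, None, None, 30, 33]
Inorder (L, root, R): [1, 5, 10, 11, 30, 31, 33, 43]
Preorder (root, L, R): [10, 5, 1, 31, 11, 30, 43, 33]
Postorder (L, R, root): [1, 5, 30, 11, 33, 43, 31, 10]


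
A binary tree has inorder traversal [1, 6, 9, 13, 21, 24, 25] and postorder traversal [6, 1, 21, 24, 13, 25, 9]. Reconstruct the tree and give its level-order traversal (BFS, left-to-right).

Inorder:   [1, 6, 9, 13, 21, 24, 25]
Postorder: [6, 1, 21, 24, 13, 25, 9]
Algorithm: postorder visits root last, so walk postorder right-to-left;
each value is the root of the current inorder slice — split it at that
value, recurse on the right subtree first, then the left.
Recursive splits:
  root=9; inorder splits into left=[1, 6], right=[13, 21, 24, 25]
  root=25; inorder splits into left=[13, 21, 24], right=[]
  root=13; inorder splits into left=[], right=[21, 24]
  root=24; inorder splits into left=[21], right=[]
  root=21; inorder splits into left=[], right=[]
  root=1; inorder splits into left=[], right=[6]
  root=6; inorder splits into left=[], right=[]
Reconstructed level-order: [9, 1, 25, 6, 13, 24, 21]


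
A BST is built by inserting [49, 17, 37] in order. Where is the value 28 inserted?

Starting tree (level order): [49, 17, None, None, 37]
Insertion path: 49 -> 17 -> 37
Result: insert 28 as left child of 37
Final tree (level order): [49, 17, None, None, 37, 28]


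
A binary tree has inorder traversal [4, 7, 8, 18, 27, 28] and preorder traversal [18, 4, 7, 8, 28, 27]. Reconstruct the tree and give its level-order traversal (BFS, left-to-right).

Inorder:  [4, 7, 8, 18, 27, 28]
Preorder: [18, 4, 7, 8, 28, 27]
Algorithm: preorder visits root first, so consume preorder in order;
for each root, split the current inorder slice at that value into
left-subtree inorder and right-subtree inorder, then recurse.
Recursive splits:
  root=18; inorder splits into left=[4, 7, 8], right=[27, 28]
  root=4; inorder splits into left=[], right=[7, 8]
  root=7; inorder splits into left=[], right=[8]
  root=8; inorder splits into left=[], right=[]
  root=28; inorder splits into left=[27], right=[]
  root=27; inorder splits into left=[], right=[]
Reconstructed level-order: [18, 4, 28, 7, 27, 8]


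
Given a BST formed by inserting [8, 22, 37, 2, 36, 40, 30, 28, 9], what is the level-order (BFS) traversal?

Tree insertion order: [8, 22, 37, 2, 36, 40, 30, 28, 9]
Tree (level-order array): [8, 2, 22, None, None, 9, 37, None, None, 36, 40, 30, None, None, None, 28]
BFS from the root, enqueuing left then right child of each popped node:
  queue [8] -> pop 8, enqueue [2, 22], visited so far: [8]
  queue [2, 22] -> pop 2, enqueue [none], visited so far: [8, 2]
  queue [22] -> pop 22, enqueue [9, 37], visited so far: [8, 2, 22]
  queue [9, 37] -> pop 9, enqueue [none], visited so far: [8, 2, 22, 9]
  queue [37] -> pop 37, enqueue [36, 40], visited so far: [8, 2, 22, 9, 37]
  queue [36, 40] -> pop 36, enqueue [30], visited so far: [8, 2, 22, 9, 37, 36]
  queue [40, 30] -> pop 40, enqueue [none], visited so far: [8, 2, 22, 9, 37, 36, 40]
  queue [30] -> pop 30, enqueue [28], visited so far: [8, 2, 22, 9, 37, 36, 40, 30]
  queue [28] -> pop 28, enqueue [none], visited so far: [8, 2, 22, 9, 37, 36, 40, 30, 28]
Result: [8, 2, 22, 9, 37, 36, 40, 30, 28]


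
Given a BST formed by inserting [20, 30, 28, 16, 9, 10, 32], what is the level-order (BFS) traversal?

Tree insertion order: [20, 30, 28, 16, 9, 10, 32]
Tree (level-order array): [20, 16, 30, 9, None, 28, 32, None, 10]
BFS from the root, enqueuing left then right child of each popped node:
  queue [20] -> pop 20, enqueue [16, 30], visited so far: [20]
  queue [16, 30] -> pop 16, enqueue [9], visited so far: [20, 16]
  queue [30, 9] -> pop 30, enqueue [28, 32], visited so far: [20, 16, 30]
  queue [9, 28, 32] -> pop 9, enqueue [10], visited so far: [20, 16, 30, 9]
  queue [28, 32, 10] -> pop 28, enqueue [none], visited so far: [20, 16, 30, 9, 28]
  queue [32, 10] -> pop 32, enqueue [none], visited so far: [20, 16, 30, 9, 28, 32]
  queue [10] -> pop 10, enqueue [none], visited so far: [20, 16, 30, 9, 28, 32, 10]
Result: [20, 16, 30, 9, 28, 32, 10]


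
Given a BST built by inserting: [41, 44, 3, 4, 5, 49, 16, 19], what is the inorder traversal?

Tree insertion order: [41, 44, 3, 4, 5, 49, 16, 19]
Tree (level-order array): [41, 3, 44, None, 4, None, 49, None, 5, None, None, None, 16, None, 19]
Inorder traversal: [3, 4, 5, 16, 19, 41, 44, 49]


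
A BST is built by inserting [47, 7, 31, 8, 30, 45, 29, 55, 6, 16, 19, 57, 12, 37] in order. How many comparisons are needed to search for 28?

Search path for 28: 47 -> 7 -> 31 -> 8 -> 30 -> 29 -> 16 -> 19
Found: False
Comparisons: 8


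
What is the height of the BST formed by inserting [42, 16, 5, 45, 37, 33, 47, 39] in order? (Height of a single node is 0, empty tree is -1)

Insertion order: [42, 16, 5, 45, 37, 33, 47, 39]
Tree (level-order array): [42, 16, 45, 5, 37, None, 47, None, None, 33, 39]
Compute height bottom-up (empty subtree = -1):
  height(5) = 1 + max(-1, -1) = 0
  height(33) = 1 + max(-1, -1) = 0
  height(39) = 1 + max(-1, -1) = 0
  height(37) = 1 + max(0, 0) = 1
  height(16) = 1 + max(0, 1) = 2
  height(47) = 1 + max(-1, -1) = 0
  height(45) = 1 + max(-1, 0) = 1
  height(42) = 1 + max(2, 1) = 3
Height = 3


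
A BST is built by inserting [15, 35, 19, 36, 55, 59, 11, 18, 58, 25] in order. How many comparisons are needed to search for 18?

Search path for 18: 15 -> 35 -> 19 -> 18
Found: True
Comparisons: 4


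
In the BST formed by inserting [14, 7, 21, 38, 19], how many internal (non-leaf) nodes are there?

Tree built from: [14, 7, 21, 38, 19]
Tree (level-order array): [14, 7, 21, None, None, 19, 38]
Rule: An internal node has at least one child.
Per-node child counts:
  node 14: 2 child(ren)
  node 7: 0 child(ren)
  node 21: 2 child(ren)
  node 19: 0 child(ren)
  node 38: 0 child(ren)
Matching nodes: [14, 21]
Count of internal (non-leaf) nodes: 2


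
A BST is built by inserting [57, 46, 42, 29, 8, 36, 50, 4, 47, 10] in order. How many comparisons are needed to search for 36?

Search path for 36: 57 -> 46 -> 42 -> 29 -> 36
Found: True
Comparisons: 5


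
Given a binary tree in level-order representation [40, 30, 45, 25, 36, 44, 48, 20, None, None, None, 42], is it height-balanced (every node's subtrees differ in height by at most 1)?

Tree (level-order array): [40, 30, 45, 25, 36, 44, 48, 20, None, None, None, 42]
Definition: a tree is height-balanced if, at every node, |h(left) - h(right)| <= 1 (empty subtree has height -1).
Bottom-up per-node check:
  node 20: h_left=-1, h_right=-1, diff=0 [OK], height=0
  node 25: h_left=0, h_right=-1, diff=1 [OK], height=1
  node 36: h_left=-1, h_right=-1, diff=0 [OK], height=0
  node 30: h_left=1, h_right=0, diff=1 [OK], height=2
  node 42: h_left=-1, h_right=-1, diff=0 [OK], height=0
  node 44: h_left=0, h_right=-1, diff=1 [OK], height=1
  node 48: h_left=-1, h_right=-1, diff=0 [OK], height=0
  node 45: h_left=1, h_right=0, diff=1 [OK], height=2
  node 40: h_left=2, h_right=2, diff=0 [OK], height=3
All nodes satisfy the balance condition.
Result: Balanced


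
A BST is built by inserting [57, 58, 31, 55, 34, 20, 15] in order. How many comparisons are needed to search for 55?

Search path for 55: 57 -> 31 -> 55
Found: True
Comparisons: 3


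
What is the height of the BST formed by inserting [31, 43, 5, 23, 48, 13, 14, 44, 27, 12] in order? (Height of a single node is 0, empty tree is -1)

Insertion order: [31, 43, 5, 23, 48, 13, 14, 44, 27, 12]
Tree (level-order array): [31, 5, 43, None, 23, None, 48, 13, 27, 44, None, 12, 14]
Compute height bottom-up (empty subtree = -1):
  height(12) = 1 + max(-1, -1) = 0
  height(14) = 1 + max(-1, -1) = 0
  height(13) = 1 + max(0, 0) = 1
  height(27) = 1 + max(-1, -1) = 0
  height(23) = 1 + max(1, 0) = 2
  height(5) = 1 + max(-1, 2) = 3
  height(44) = 1 + max(-1, -1) = 0
  height(48) = 1 + max(0, -1) = 1
  height(43) = 1 + max(-1, 1) = 2
  height(31) = 1 + max(3, 2) = 4
Height = 4


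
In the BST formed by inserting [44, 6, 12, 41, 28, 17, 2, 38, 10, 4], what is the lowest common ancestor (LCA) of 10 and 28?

Tree insertion order: [44, 6, 12, 41, 28, 17, 2, 38, 10, 4]
Tree (level-order array): [44, 6, None, 2, 12, None, 4, 10, 41, None, None, None, None, 28, None, 17, 38]
In a BST, the LCA of p=10, q=28 is the first node v on the
root-to-leaf path with p <= v <= q (go left if both < v, right if both > v).
Walk from root:
  at 44: both 10 and 28 < 44, go left
  at 6: both 10 and 28 > 6, go right
  at 12: 10 <= 12 <= 28, this is the LCA
LCA = 12


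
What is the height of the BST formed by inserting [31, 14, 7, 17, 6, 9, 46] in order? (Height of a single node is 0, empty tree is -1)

Insertion order: [31, 14, 7, 17, 6, 9, 46]
Tree (level-order array): [31, 14, 46, 7, 17, None, None, 6, 9]
Compute height bottom-up (empty subtree = -1):
  height(6) = 1 + max(-1, -1) = 0
  height(9) = 1 + max(-1, -1) = 0
  height(7) = 1 + max(0, 0) = 1
  height(17) = 1 + max(-1, -1) = 0
  height(14) = 1 + max(1, 0) = 2
  height(46) = 1 + max(-1, -1) = 0
  height(31) = 1 + max(2, 0) = 3
Height = 3


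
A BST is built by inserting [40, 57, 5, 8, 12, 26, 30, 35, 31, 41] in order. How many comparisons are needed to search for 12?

Search path for 12: 40 -> 5 -> 8 -> 12
Found: True
Comparisons: 4


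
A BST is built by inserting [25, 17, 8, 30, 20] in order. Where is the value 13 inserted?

Starting tree (level order): [25, 17, 30, 8, 20]
Insertion path: 25 -> 17 -> 8
Result: insert 13 as right child of 8
Final tree (level order): [25, 17, 30, 8, 20, None, None, None, 13]


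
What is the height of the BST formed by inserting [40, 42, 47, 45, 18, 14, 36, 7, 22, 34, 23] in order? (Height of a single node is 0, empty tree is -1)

Insertion order: [40, 42, 47, 45, 18, 14, 36, 7, 22, 34, 23]
Tree (level-order array): [40, 18, 42, 14, 36, None, 47, 7, None, 22, None, 45, None, None, None, None, 34, None, None, 23]
Compute height bottom-up (empty subtree = -1):
  height(7) = 1 + max(-1, -1) = 0
  height(14) = 1 + max(0, -1) = 1
  height(23) = 1 + max(-1, -1) = 0
  height(34) = 1 + max(0, -1) = 1
  height(22) = 1 + max(-1, 1) = 2
  height(36) = 1 + max(2, -1) = 3
  height(18) = 1 + max(1, 3) = 4
  height(45) = 1 + max(-1, -1) = 0
  height(47) = 1 + max(0, -1) = 1
  height(42) = 1 + max(-1, 1) = 2
  height(40) = 1 + max(4, 2) = 5
Height = 5


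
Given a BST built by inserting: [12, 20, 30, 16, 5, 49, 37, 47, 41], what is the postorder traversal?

Tree insertion order: [12, 20, 30, 16, 5, 49, 37, 47, 41]
Tree (level-order array): [12, 5, 20, None, None, 16, 30, None, None, None, 49, 37, None, None, 47, 41]
Postorder traversal: [5, 16, 41, 47, 37, 49, 30, 20, 12]


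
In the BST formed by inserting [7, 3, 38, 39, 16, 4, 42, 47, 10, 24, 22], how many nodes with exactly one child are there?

Tree built from: [7, 3, 38, 39, 16, 4, 42, 47, 10, 24, 22]
Tree (level-order array): [7, 3, 38, None, 4, 16, 39, None, None, 10, 24, None, 42, None, None, 22, None, None, 47]
Rule: These are nodes with exactly 1 non-null child.
Per-node child counts:
  node 7: 2 child(ren)
  node 3: 1 child(ren)
  node 4: 0 child(ren)
  node 38: 2 child(ren)
  node 16: 2 child(ren)
  node 10: 0 child(ren)
  node 24: 1 child(ren)
  node 22: 0 child(ren)
  node 39: 1 child(ren)
  node 42: 1 child(ren)
  node 47: 0 child(ren)
Matching nodes: [3, 24, 39, 42]
Count of nodes with exactly one child: 4


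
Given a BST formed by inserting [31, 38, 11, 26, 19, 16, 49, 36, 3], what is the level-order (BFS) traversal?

Tree insertion order: [31, 38, 11, 26, 19, 16, 49, 36, 3]
Tree (level-order array): [31, 11, 38, 3, 26, 36, 49, None, None, 19, None, None, None, None, None, 16]
BFS from the root, enqueuing left then right child of each popped node:
  queue [31] -> pop 31, enqueue [11, 38], visited so far: [31]
  queue [11, 38] -> pop 11, enqueue [3, 26], visited so far: [31, 11]
  queue [38, 3, 26] -> pop 38, enqueue [36, 49], visited so far: [31, 11, 38]
  queue [3, 26, 36, 49] -> pop 3, enqueue [none], visited so far: [31, 11, 38, 3]
  queue [26, 36, 49] -> pop 26, enqueue [19], visited so far: [31, 11, 38, 3, 26]
  queue [36, 49, 19] -> pop 36, enqueue [none], visited so far: [31, 11, 38, 3, 26, 36]
  queue [49, 19] -> pop 49, enqueue [none], visited so far: [31, 11, 38, 3, 26, 36, 49]
  queue [19] -> pop 19, enqueue [16], visited so far: [31, 11, 38, 3, 26, 36, 49, 19]
  queue [16] -> pop 16, enqueue [none], visited so far: [31, 11, 38, 3, 26, 36, 49, 19, 16]
Result: [31, 11, 38, 3, 26, 36, 49, 19, 16]


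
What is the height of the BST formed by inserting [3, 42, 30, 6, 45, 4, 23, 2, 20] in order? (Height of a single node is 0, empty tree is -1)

Insertion order: [3, 42, 30, 6, 45, 4, 23, 2, 20]
Tree (level-order array): [3, 2, 42, None, None, 30, 45, 6, None, None, None, 4, 23, None, None, 20]
Compute height bottom-up (empty subtree = -1):
  height(2) = 1 + max(-1, -1) = 0
  height(4) = 1 + max(-1, -1) = 0
  height(20) = 1 + max(-1, -1) = 0
  height(23) = 1 + max(0, -1) = 1
  height(6) = 1 + max(0, 1) = 2
  height(30) = 1 + max(2, -1) = 3
  height(45) = 1 + max(-1, -1) = 0
  height(42) = 1 + max(3, 0) = 4
  height(3) = 1 + max(0, 4) = 5
Height = 5


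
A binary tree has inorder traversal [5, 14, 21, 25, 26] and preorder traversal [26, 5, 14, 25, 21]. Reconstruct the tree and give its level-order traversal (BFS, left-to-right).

Inorder:  [5, 14, 21, 25, 26]
Preorder: [26, 5, 14, 25, 21]
Algorithm: preorder visits root first, so consume preorder in order;
for each root, split the current inorder slice at that value into
left-subtree inorder and right-subtree inorder, then recurse.
Recursive splits:
  root=26; inorder splits into left=[5, 14, 21, 25], right=[]
  root=5; inorder splits into left=[], right=[14, 21, 25]
  root=14; inorder splits into left=[], right=[21, 25]
  root=25; inorder splits into left=[21], right=[]
  root=21; inorder splits into left=[], right=[]
Reconstructed level-order: [26, 5, 14, 25, 21]


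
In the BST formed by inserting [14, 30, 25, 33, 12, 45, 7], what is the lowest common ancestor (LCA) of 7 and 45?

Tree insertion order: [14, 30, 25, 33, 12, 45, 7]
Tree (level-order array): [14, 12, 30, 7, None, 25, 33, None, None, None, None, None, 45]
In a BST, the LCA of p=7, q=45 is the first node v on the
root-to-leaf path with p <= v <= q (go left if both < v, right if both > v).
Walk from root:
  at 14: 7 <= 14 <= 45, this is the LCA
LCA = 14


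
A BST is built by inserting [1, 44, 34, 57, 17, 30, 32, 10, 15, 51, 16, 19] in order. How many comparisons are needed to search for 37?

Search path for 37: 1 -> 44 -> 34
Found: False
Comparisons: 3


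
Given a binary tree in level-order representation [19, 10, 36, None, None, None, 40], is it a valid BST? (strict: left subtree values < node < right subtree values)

Level-order array: [19, 10, 36, None, None, None, 40]
Validate using subtree bounds (lo, hi): at each node, require lo < value < hi,
then recurse left with hi=value and right with lo=value.
Preorder trace (stopping at first violation):
  at node 19 with bounds (-inf, +inf): OK
  at node 10 with bounds (-inf, 19): OK
  at node 36 with bounds (19, +inf): OK
  at node 40 with bounds (36, +inf): OK
No violation found at any node.
Result: Valid BST


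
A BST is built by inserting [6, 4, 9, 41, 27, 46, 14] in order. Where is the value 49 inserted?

Starting tree (level order): [6, 4, 9, None, None, None, 41, 27, 46, 14]
Insertion path: 6 -> 9 -> 41 -> 46
Result: insert 49 as right child of 46
Final tree (level order): [6, 4, 9, None, None, None, 41, 27, 46, 14, None, None, 49]


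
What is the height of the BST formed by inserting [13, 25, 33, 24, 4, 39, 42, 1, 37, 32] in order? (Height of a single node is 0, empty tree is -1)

Insertion order: [13, 25, 33, 24, 4, 39, 42, 1, 37, 32]
Tree (level-order array): [13, 4, 25, 1, None, 24, 33, None, None, None, None, 32, 39, None, None, 37, 42]
Compute height bottom-up (empty subtree = -1):
  height(1) = 1 + max(-1, -1) = 0
  height(4) = 1 + max(0, -1) = 1
  height(24) = 1 + max(-1, -1) = 0
  height(32) = 1 + max(-1, -1) = 0
  height(37) = 1 + max(-1, -1) = 0
  height(42) = 1 + max(-1, -1) = 0
  height(39) = 1 + max(0, 0) = 1
  height(33) = 1 + max(0, 1) = 2
  height(25) = 1 + max(0, 2) = 3
  height(13) = 1 + max(1, 3) = 4
Height = 4


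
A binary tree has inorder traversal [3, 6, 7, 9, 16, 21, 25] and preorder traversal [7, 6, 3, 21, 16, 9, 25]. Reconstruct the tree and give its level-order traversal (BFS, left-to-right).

Inorder:  [3, 6, 7, 9, 16, 21, 25]
Preorder: [7, 6, 3, 21, 16, 9, 25]
Algorithm: preorder visits root first, so consume preorder in order;
for each root, split the current inorder slice at that value into
left-subtree inorder and right-subtree inorder, then recurse.
Recursive splits:
  root=7; inorder splits into left=[3, 6], right=[9, 16, 21, 25]
  root=6; inorder splits into left=[3], right=[]
  root=3; inorder splits into left=[], right=[]
  root=21; inorder splits into left=[9, 16], right=[25]
  root=16; inorder splits into left=[9], right=[]
  root=9; inorder splits into left=[], right=[]
  root=25; inorder splits into left=[], right=[]
Reconstructed level-order: [7, 6, 21, 3, 16, 25, 9]


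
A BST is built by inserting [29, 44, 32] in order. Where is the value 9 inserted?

Starting tree (level order): [29, None, 44, 32]
Insertion path: 29
Result: insert 9 as left child of 29
Final tree (level order): [29, 9, 44, None, None, 32]


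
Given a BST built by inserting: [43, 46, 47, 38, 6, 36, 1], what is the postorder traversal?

Tree insertion order: [43, 46, 47, 38, 6, 36, 1]
Tree (level-order array): [43, 38, 46, 6, None, None, 47, 1, 36]
Postorder traversal: [1, 36, 6, 38, 47, 46, 43]


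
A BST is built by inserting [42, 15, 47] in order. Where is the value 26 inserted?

Starting tree (level order): [42, 15, 47]
Insertion path: 42 -> 15
Result: insert 26 as right child of 15
Final tree (level order): [42, 15, 47, None, 26]


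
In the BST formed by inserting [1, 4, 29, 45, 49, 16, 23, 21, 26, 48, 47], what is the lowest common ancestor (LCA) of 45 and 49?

Tree insertion order: [1, 4, 29, 45, 49, 16, 23, 21, 26, 48, 47]
Tree (level-order array): [1, None, 4, None, 29, 16, 45, None, 23, None, 49, 21, 26, 48, None, None, None, None, None, 47]
In a BST, the LCA of p=45, q=49 is the first node v on the
root-to-leaf path with p <= v <= q (go left if both < v, right if both > v).
Walk from root:
  at 1: both 45 and 49 > 1, go right
  at 4: both 45 and 49 > 4, go right
  at 29: both 45 and 49 > 29, go right
  at 45: 45 <= 45 <= 49, this is the LCA
LCA = 45


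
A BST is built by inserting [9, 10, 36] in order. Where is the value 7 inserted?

Starting tree (level order): [9, None, 10, None, 36]
Insertion path: 9
Result: insert 7 as left child of 9
Final tree (level order): [9, 7, 10, None, None, None, 36]


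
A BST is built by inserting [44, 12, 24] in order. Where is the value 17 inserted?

Starting tree (level order): [44, 12, None, None, 24]
Insertion path: 44 -> 12 -> 24
Result: insert 17 as left child of 24
Final tree (level order): [44, 12, None, None, 24, 17]


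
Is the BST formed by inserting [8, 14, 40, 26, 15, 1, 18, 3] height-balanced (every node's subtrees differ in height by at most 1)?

Tree (level-order array): [8, 1, 14, None, 3, None, 40, None, None, 26, None, 15, None, None, 18]
Definition: a tree is height-balanced if, at every node, |h(left) - h(right)| <= 1 (empty subtree has height -1).
Bottom-up per-node check:
  node 3: h_left=-1, h_right=-1, diff=0 [OK], height=0
  node 1: h_left=-1, h_right=0, diff=1 [OK], height=1
  node 18: h_left=-1, h_right=-1, diff=0 [OK], height=0
  node 15: h_left=-1, h_right=0, diff=1 [OK], height=1
  node 26: h_left=1, h_right=-1, diff=2 [FAIL (|1--1|=2 > 1)], height=2
  node 40: h_left=2, h_right=-1, diff=3 [FAIL (|2--1|=3 > 1)], height=3
  node 14: h_left=-1, h_right=3, diff=4 [FAIL (|-1-3|=4 > 1)], height=4
  node 8: h_left=1, h_right=4, diff=3 [FAIL (|1-4|=3 > 1)], height=5
Node 26 violates the condition: |1 - -1| = 2 > 1.
Result: Not balanced


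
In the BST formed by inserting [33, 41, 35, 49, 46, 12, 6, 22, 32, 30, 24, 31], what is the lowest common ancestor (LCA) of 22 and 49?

Tree insertion order: [33, 41, 35, 49, 46, 12, 6, 22, 32, 30, 24, 31]
Tree (level-order array): [33, 12, 41, 6, 22, 35, 49, None, None, None, 32, None, None, 46, None, 30, None, None, None, 24, 31]
In a BST, the LCA of p=22, q=49 is the first node v on the
root-to-leaf path with p <= v <= q (go left if both < v, right if both > v).
Walk from root:
  at 33: 22 <= 33 <= 49, this is the LCA
LCA = 33


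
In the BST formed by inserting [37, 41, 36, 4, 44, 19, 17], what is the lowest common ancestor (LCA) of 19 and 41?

Tree insertion order: [37, 41, 36, 4, 44, 19, 17]
Tree (level-order array): [37, 36, 41, 4, None, None, 44, None, 19, None, None, 17]
In a BST, the LCA of p=19, q=41 is the first node v on the
root-to-leaf path with p <= v <= q (go left if both < v, right if both > v).
Walk from root:
  at 37: 19 <= 37 <= 41, this is the LCA
LCA = 37


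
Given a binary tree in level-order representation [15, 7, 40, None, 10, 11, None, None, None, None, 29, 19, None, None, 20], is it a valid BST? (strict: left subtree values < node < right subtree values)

Level-order array: [15, 7, 40, None, 10, 11, None, None, None, None, 29, 19, None, None, 20]
Validate using subtree bounds (lo, hi): at each node, require lo < value < hi,
then recurse left with hi=value and right with lo=value.
Preorder trace (stopping at first violation):
  at node 15 with bounds (-inf, +inf): OK
  at node 7 with bounds (-inf, 15): OK
  at node 10 with bounds (7, 15): OK
  at node 40 with bounds (15, +inf): OK
  at node 11 with bounds (15, 40): VIOLATION
Node 11 violates its bound: not (15 < 11 < 40).
Result: Not a valid BST


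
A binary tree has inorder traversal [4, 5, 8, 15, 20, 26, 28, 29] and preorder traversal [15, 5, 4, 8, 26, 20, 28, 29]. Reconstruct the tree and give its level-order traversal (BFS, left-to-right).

Inorder:  [4, 5, 8, 15, 20, 26, 28, 29]
Preorder: [15, 5, 4, 8, 26, 20, 28, 29]
Algorithm: preorder visits root first, so consume preorder in order;
for each root, split the current inorder slice at that value into
left-subtree inorder and right-subtree inorder, then recurse.
Recursive splits:
  root=15; inorder splits into left=[4, 5, 8], right=[20, 26, 28, 29]
  root=5; inorder splits into left=[4], right=[8]
  root=4; inorder splits into left=[], right=[]
  root=8; inorder splits into left=[], right=[]
  root=26; inorder splits into left=[20], right=[28, 29]
  root=20; inorder splits into left=[], right=[]
  root=28; inorder splits into left=[], right=[29]
  root=29; inorder splits into left=[], right=[]
Reconstructed level-order: [15, 5, 26, 4, 8, 20, 28, 29]


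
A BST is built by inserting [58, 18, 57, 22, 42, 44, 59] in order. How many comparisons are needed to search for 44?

Search path for 44: 58 -> 18 -> 57 -> 22 -> 42 -> 44
Found: True
Comparisons: 6


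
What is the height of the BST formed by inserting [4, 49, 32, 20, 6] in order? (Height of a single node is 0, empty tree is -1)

Insertion order: [4, 49, 32, 20, 6]
Tree (level-order array): [4, None, 49, 32, None, 20, None, 6]
Compute height bottom-up (empty subtree = -1):
  height(6) = 1 + max(-1, -1) = 0
  height(20) = 1 + max(0, -1) = 1
  height(32) = 1 + max(1, -1) = 2
  height(49) = 1 + max(2, -1) = 3
  height(4) = 1 + max(-1, 3) = 4
Height = 4


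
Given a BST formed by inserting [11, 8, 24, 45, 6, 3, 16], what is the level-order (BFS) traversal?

Tree insertion order: [11, 8, 24, 45, 6, 3, 16]
Tree (level-order array): [11, 8, 24, 6, None, 16, 45, 3]
BFS from the root, enqueuing left then right child of each popped node:
  queue [11] -> pop 11, enqueue [8, 24], visited so far: [11]
  queue [8, 24] -> pop 8, enqueue [6], visited so far: [11, 8]
  queue [24, 6] -> pop 24, enqueue [16, 45], visited so far: [11, 8, 24]
  queue [6, 16, 45] -> pop 6, enqueue [3], visited so far: [11, 8, 24, 6]
  queue [16, 45, 3] -> pop 16, enqueue [none], visited so far: [11, 8, 24, 6, 16]
  queue [45, 3] -> pop 45, enqueue [none], visited so far: [11, 8, 24, 6, 16, 45]
  queue [3] -> pop 3, enqueue [none], visited so far: [11, 8, 24, 6, 16, 45, 3]
Result: [11, 8, 24, 6, 16, 45, 3]


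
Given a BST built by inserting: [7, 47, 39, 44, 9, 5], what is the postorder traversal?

Tree insertion order: [7, 47, 39, 44, 9, 5]
Tree (level-order array): [7, 5, 47, None, None, 39, None, 9, 44]
Postorder traversal: [5, 9, 44, 39, 47, 7]


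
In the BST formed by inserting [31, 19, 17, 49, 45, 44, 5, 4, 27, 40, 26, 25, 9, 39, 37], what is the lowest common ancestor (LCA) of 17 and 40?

Tree insertion order: [31, 19, 17, 49, 45, 44, 5, 4, 27, 40, 26, 25, 9, 39, 37]
Tree (level-order array): [31, 19, 49, 17, 27, 45, None, 5, None, 26, None, 44, None, 4, 9, 25, None, 40, None, None, None, None, None, None, None, 39, None, 37]
In a BST, the LCA of p=17, q=40 is the first node v on the
root-to-leaf path with p <= v <= q (go left if both < v, right if both > v).
Walk from root:
  at 31: 17 <= 31 <= 40, this is the LCA
LCA = 31


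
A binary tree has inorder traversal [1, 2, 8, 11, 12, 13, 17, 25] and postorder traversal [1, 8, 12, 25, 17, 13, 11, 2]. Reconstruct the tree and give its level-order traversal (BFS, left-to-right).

Inorder:   [1, 2, 8, 11, 12, 13, 17, 25]
Postorder: [1, 8, 12, 25, 17, 13, 11, 2]
Algorithm: postorder visits root last, so walk postorder right-to-left;
each value is the root of the current inorder slice — split it at that
value, recurse on the right subtree first, then the left.
Recursive splits:
  root=2; inorder splits into left=[1], right=[8, 11, 12, 13, 17, 25]
  root=11; inorder splits into left=[8], right=[12, 13, 17, 25]
  root=13; inorder splits into left=[12], right=[17, 25]
  root=17; inorder splits into left=[], right=[25]
  root=25; inorder splits into left=[], right=[]
  root=12; inorder splits into left=[], right=[]
  root=8; inorder splits into left=[], right=[]
  root=1; inorder splits into left=[], right=[]
Reconstructed level-order: [2, 1, 11, 8, 13, 12, 17, 25]


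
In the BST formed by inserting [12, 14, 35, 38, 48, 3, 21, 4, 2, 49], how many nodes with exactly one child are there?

Tree built from: [12, 14, 35, 38, 48, 3, 21, 4, 2, 49]
Tree (level-order array): [12, 3, 14, 2, 4, None, 35, None, None, None, None, 21, 38, None, None, None, 48, None, 49]
Rule: These are nodes with exactly 1 non-null child.
Per-node child counts:
  node 12: 2 child(ren)
  node 3: 2 child(ren)
  node 2: 0 child(ren)
  node 4: 0 child(ren)
  node 14: 1 child(ren)
  node 35: 2 child(ren)
  node 21: 0 child(ren)
  node 38: 1 child(ren)
  node 48: 1 child(ren)
  node 49: 0 child(ren)
Matching nodes: [14, 38, 48]
Count of nodes with exactly one child: 3


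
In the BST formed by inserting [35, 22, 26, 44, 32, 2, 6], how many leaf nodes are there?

Tree built from: [35, 22, 26, 44, 32, 2, 6]
Tree (level-order array): [35, 22, 44, 2, 26, None, None, None, 6, None, 32]
Rule: A leaf has 0 children.
Per-node child counts:
  node 35: 2 child(ren)
  node 22: 2 child(ren)
  node 2: 1 child(ren)
  node 6: 0 child(ren)
  node 26: 1 child(ren)
  node 32: 0 child(ren)
  node 44: 0 child(ren)
Matching nodes: [6, 32, 44]
Count of leaf nodes: 3


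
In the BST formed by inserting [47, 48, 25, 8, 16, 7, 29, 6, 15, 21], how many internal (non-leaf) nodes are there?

Tree built from: [47, 48, 25, 8, 16, 7, 29, 6, 15, 21]
Tree (level-order array): [47, 25, 48, 8, 29, None, None, 7, 16, None, None, 6, None, 15, 21]
Rule: An internal node has at least one child.
Per-node child counts:
  node 47: 2 child(ren)
  node 25: 2 child(ren)
  node 8: 2 child(ren)
  node 7: 1 child(ren)
  node 6: 0 child(ren)
  node 16: 2 child(ren)
  node 15: 0 child(ren)
  node 21: 0 child(ren)
  node 29: 0 child(ren)
  node 48: 0 child(ren)
Matching nodes: [47, 25, 8, 7, 16]
Count of internal (non-leaf) nodes: 5
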